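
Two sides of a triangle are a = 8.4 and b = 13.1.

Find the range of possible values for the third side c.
Triangle inequality: |a − b| < c < a + b
|a − b| = |8.4 − 13.1| = 4.7
a + b = 8.4 + 13.1 = 21.5

4.7 < c < 21.5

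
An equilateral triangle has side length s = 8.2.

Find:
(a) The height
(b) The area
(a) The height splits the triangle into two 30-60-90 halves: h = s·√3/2 = 8.2·1.73205/2 ≈ 14.2028/2 ≈ 7.10141
(b) Area = (√3/4)·s² = (√3/4)·8.2² = (√3/4)·67.24 ≈ 0.433013·67.24 ≈ 29.1158

Height = 7.101, Area = 29.12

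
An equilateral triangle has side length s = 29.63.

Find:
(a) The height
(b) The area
(a) The height splits the triangle into two 30-60-90 halves: h = s·√3/2 = 29.63·1.73205/2 ≈ 51.3207/2 ≈ 25.6603
(b) Area = (√3/4)·s² = (√3/4)·29.63² = (√3/4)·877.9369 ≈ 0.433013·877.9369 ≈ 380.158

Height = 25.66, Area = 380.2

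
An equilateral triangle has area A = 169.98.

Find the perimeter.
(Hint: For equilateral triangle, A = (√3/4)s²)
A = (√3/4)s²  ⇒  s² = 4A/√3 = 4·169.98/√3 = 679.92/1.73205 ≈ 392.552
s ≈ √392.552 ≈ 19.8129
Perimeter = 3s ≈ 3·19.8129 ≈ 59.4388

Perimeter = 59.44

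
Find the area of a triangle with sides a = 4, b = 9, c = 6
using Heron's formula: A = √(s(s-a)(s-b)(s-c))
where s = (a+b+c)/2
s = (4 + 9 + 6)/2 = 19/2 = 9.5
s − a = 5.5, s − b = 0.5, s − c = 3.5
s(s−a)(s−b)(s−c) = 9.5·5.5·0.5·3.5 = 91.4375
Area = √91.4375 ≈ 9.5623

s = 9.5, Area = 9.562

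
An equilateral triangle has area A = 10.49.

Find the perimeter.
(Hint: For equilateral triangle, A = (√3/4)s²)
A = (√3/4)s²  ⇒  s² = 4A/√3 = 4·10.49/√3 = 41.96/1.73205 ≈ 24.2256
s ≈ √24.2256 ≈ 4.92195
Perimeter = 3s ≈ 3·4.92195 ≈ 14.7659

Perimeter = 14.77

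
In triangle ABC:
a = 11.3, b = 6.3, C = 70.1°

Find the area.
Two sides and the included angle (SAS): A = ½·a·b·sin(C) = ½·11.3·6.3·sin(70.1°)
sin(70.1°) ≈ 0.940288
A ≈ ½·71.19·0.940288 = 35.595·0.940288 ≈ 33.4696

Area = 33.47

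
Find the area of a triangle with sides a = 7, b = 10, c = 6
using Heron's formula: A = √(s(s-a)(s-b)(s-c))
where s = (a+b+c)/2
s = (7 + 10 + 6)/2 = 23/2 = 11.5
s − a = 4.5, s − b = 1.5, s − c = 5.5
s(s−a)(s−b)(s−c) = 11.5·4.5·1.5·5.5 = 426.9375
Area = √426.9375 ≈ 20.6625

s = 11.5, Area = 20.66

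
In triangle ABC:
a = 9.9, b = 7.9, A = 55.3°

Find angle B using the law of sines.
a/sin(A) = b/sin(B)  ⇒  sin(B) = b·sin(A)/a = 7.9·sin(55.3°)/9.9
sin(55.3°) ≈ 0.822144
sin(B) ≈ 7.9·0.822144/9.9 ≈ 6.49494/9.9 ≈ 0.656054
B = arcsin(0.656054) ≈ 40.9996°
(Since b ≤ a we need B ≤ A, so the obtuse alternative 180° − 40.9996° ≈ 139° is rejected.)

B = 41°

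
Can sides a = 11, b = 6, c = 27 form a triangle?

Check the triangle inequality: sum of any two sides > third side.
a + b vs c: 11 + 6 = 17 ≤ 27  ✗
a + c vs b: 11 + 27 = 38 > 6  ✓
b + c vs a: 6 + 27 = 33 > 11  ✓

No: 11 + 6 = 17 is not > 27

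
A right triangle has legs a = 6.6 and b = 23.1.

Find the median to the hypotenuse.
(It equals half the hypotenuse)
Hypotenuse c = √(a² + b²) = √(43.56 + 533.61) = √577.17 ≈ 24.0244
Median to hypotenuse = c/2 ≈ 24.0244/2 ≈ 12.0122

Median = 12.01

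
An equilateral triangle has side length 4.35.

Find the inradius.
r = Area/s with s the semi-perimeter.
Area = (√3/4)·4.35² = (√3/4)·18.9225 ≈ 0.433013·18.9225 ≈ 8.19368
s = 3·4.35/2 = 6.525
r ≈ 8.19368/6.525 ≈ 1.25574
(Equivalently r = side/(2√3) = 4.35/3.4641 ≈ 1.25574.)

r = 1.256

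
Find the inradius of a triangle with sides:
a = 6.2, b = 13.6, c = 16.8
r = Area/s where s is the semi-perimeter.
s = (6.2 + 13.6 + 16.8)/2 = 36.6/2 = 18.3
Area = √(s(s−a)(s−b)(s−c)) = √(18.3·12.1·4.7·1.5) ≈ √1561.08 ≈ 39.5105
r ≈ 39.5105/18.3 ≈ 2.15905

r = 2.159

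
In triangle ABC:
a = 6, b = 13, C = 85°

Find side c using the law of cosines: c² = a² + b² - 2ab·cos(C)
c² = 6² + 13² − 2·6·13·cos(85°)
cos(85°) ≈ 0.0871557
c² ≈ 36 + 169 − 156·(0.0871557) ≈ 205 − 13.5963 ≈ 191.404
c ≈ √191.404 ≈ 13.8349

c = 13.83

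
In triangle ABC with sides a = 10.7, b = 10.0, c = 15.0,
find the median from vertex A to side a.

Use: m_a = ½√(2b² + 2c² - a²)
m_a = ½√(2·10.0² + 2·15.0² − 10.7²) = ½√(2·100 + 2·225 − 114.49) = ½√(200 + 450 − 114.49) = ½√535.51
√535.51 ≈ 23.1411, so m_a ≈ 11.5705

m_a = 11.57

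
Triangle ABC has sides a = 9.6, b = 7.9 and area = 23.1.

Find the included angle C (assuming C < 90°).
Area = ½·a·b·sin(C)  ⇒  sin(C) = 2·Area/(a·b) = 2·23.1/(9.6·7.9) = 46.2/75.84 ≈ 0.609177
C = arcsin(0.609177) ≈ 37.53° (taking the acute solution since C < 90°)

C = 37.53°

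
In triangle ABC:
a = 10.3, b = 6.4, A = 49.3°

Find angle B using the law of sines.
a/sin(A) = b/sin(B)  ⇒  sin(B) = b·sin(A)/a = 6.4·sin(49.3°)/10.3
sin(49.3°) ≈ 0.758134
sin(B) ≈ 6.4·0.758134/10.3 ≈ 4.85206/10.3 ≈ 0.471074
B = arcsin(0.471074) ≈ 28.104°
(Since b ≤ a we need B ≤ A, so the obtuse alternative 180° − 28.104° ≈ 151.896° is rejected.)

B = 28.1°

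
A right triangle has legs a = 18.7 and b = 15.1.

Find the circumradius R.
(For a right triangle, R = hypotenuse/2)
Hypotenuse c = √(a² + b²) = √(349.69 + 228.01) = √577.7 ≈ 24.0354
R = c/2 ≈ 24.0354/2 ≈ 12.0177

R = 12.02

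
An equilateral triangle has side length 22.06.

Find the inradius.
r = Area/s with s the semi-perimeter.
Area = (√3/4)·22.06² = (√3/4)·486.6436 ≈ 0.433013·486.6436 ≈ 210.723
s = 3·22.06/2 = 33.09
r ≈ 210.723/33.09 ≈ 6.36817
(Equivalently r = side/(2√3) = 22.06/3.4641 ≈ 6.36817.)

r = 6.368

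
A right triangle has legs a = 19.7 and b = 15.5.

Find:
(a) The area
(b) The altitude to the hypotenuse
(a) The legs are perpendicular, so Area = ½·a·b = ½·19.7·15.5 = ½·305.35 = 152.675
(b) Hypotenuse c = √(a² + b²) = √(388.09 + 240.25) = √628.34 ≈ 25.0667
    Area = ½·c·h_c  ⇒  h_c = 2·Area/c = 305.35/25.0667 ≈ 12.1815

Area = 152.675, h_c = 12.18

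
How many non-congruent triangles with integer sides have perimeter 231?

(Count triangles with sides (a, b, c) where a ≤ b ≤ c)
Let a ≤ b ≤ c with a + b + c = 231. The only binding inequality is a + b > c, i.e. 231 − c > c, so c < 231/2; and c ≥ 231/3 since c is the largest side.
So 77 ≤ c ≤ 115. For each c, b runs from ⌈(231 − c)/2⌉ up to c (then a = 231 − b − c satisfies 1 ≤ a ≤ b automatically), giving c − ⌈(231 − c)/2⌉ + 1 choices.
Summing over c: 1 + 2 + 4 + 5 + … + 56 + 58  (39 terms, c = 77, …, 115) = 1141
Check (closed form: nearest integer to p²/48 for even p, (p+3)²/48 for odd p): (231+3)²/48 = 234²/48 = 54756/48 ≈ 1140.75 → 1141

1141 triangles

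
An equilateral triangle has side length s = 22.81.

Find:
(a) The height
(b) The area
(a) The height splits the triangle into two 30-60-90 halves: h = s·√3/2 = 22.81·1.73205/2 ≈ 39.5081/2 ≈ 19.754
(b) Area = (√3/4)·s² = (√3/4)·22.81² = (√3/4)·520.2961 ≈ 0.433013·520.2961 ≈ 225.295

Height = 19.75, Area = 225.3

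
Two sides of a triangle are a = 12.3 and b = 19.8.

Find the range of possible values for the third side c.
Triangle inequality: |a − b| < c < a + b
|a − b| = |12.3 − 19.8| = 7.5
a + b = 12.3 + 19.8 = 32.1

7.5 < c < 32.1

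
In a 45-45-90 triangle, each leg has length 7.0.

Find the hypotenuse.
In a 45-45-90 triangle the sides are in ratio 1 : 1 : √2, so hypotenuse = leg·√2.
Hypotenuse = 7.0·√2 ≈ 7.0·1.41421 ≈ 9.89949

Hypotenuse = 7.0√2 = 9.899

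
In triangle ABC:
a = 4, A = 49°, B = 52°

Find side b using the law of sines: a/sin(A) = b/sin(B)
a/sin(A) = b/sin(B)  ⇒  b = a·sin(B)/sin(A) = 4·sin(52°)/sin(49°)
sin(52°) ≈ 0.788011, sin(49°) ≈ 0.75471
b ≈ 4·0.788011/0.75471 ≈ 3.15204/0.75471 ≈ 4.1765

b = 4.176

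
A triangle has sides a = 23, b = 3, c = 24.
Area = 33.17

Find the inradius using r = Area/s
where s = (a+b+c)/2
s = (23 + 3 + 24)/2 = 50/2 = 25
r = Area/s = 33.17/25 ≈ 1.3268

r = 1.327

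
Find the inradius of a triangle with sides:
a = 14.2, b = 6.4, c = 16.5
r = Area/s where s is the semi-perimeter.
s = (14.2 + 6.4 + 16.5)/2 = 37.1/2 = 18.55
Area = √(s(s−a)(s−b)(s−c)) = √(18.55·4.35·12.15·2.05) ≈ √2009.85 ≈ 44.8313
r ≈ 44.8313/18.55 ≈ 2.41678

r = 2.417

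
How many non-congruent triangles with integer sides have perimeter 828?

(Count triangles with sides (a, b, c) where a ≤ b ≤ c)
Let a ≤ b ≤ c with a + b + c = 828. The only binding inequality is a + b > c, i.e. 828 − c > c, so c < 828/2; and c ≥ 828/3 since c is the largest side.
So 276 ≤ c ≤ 413. For each c, b runs from ⌈(828 − c)/2⌉ up to c (then a = 828 − b − c satisfies 1 ≤ a ≤ b automatically), giving c − ⌈(828 − c)/2⌉ + 1 choices.
Summing over c: 1 + 2 + 4 + 5 + … + 205 + 206  (138 terms, c = 276, …, 413) = 14283
Check (closed form: nearest integer to p²/48 for even p, (p+3)²/48 for odd p): 828²/48 = 685584/48 ≈ 14283.00 → 14283

14283 triangles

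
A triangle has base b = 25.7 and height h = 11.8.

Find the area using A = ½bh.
A = ½·b·h = ½·25.7·11.8 = ½·303.26 = 151.63

Area = 151.63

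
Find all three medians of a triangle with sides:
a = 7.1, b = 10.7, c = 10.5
Median formula: m_a = ½√(2b² + 2c² − a²) (and cyclically). a² = 50.41, b² = 114.49, c² = 110.25.
m_a = ½√(2·114.49 + 2·110.25 − 50.41) = ½√399.07 ≈ ½·19.9767 ≈ 9.98837
m_b = ½√(2·50.41 + 2·110.25 − 114.49) = ½√206.83 ≈ ½·14.3816 ≈ 7.19079
m_c = ½√(2·50.41 + 2·114.49 − 110.25) = ½√219.55 ≈ ½·14.8172 ≈ 7.40861

m_a = 9.988, m_b = 7.191, m_c = 7.409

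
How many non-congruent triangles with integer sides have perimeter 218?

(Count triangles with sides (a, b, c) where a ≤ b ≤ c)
Let a ≤ b ≤ c with a + b + c = 218. The only binding inequality is a + b > c, i.e. 218 − c > c, so c < 218/2; and c ≥ 218/3 since c is the largest side.
So 73 ≤ c ≤ 108. For each c, b runs from ⌈(218 − c)/2⌉ up to c (then a = 218 − b − c satisfies 1 ≤ a ≤ b automatically), giving c − ⌈(218 − c)/2⌉ + 1 choices.
Summing over c: 1 + 3 + 4 + 6 + … + 52 + 54  (36 terms, c = 73, …, 108) = 990
Check (closed form: nearest integer to p²/48 for even p, (p+3)²/48 for odd p): 218²/48 = 47524/48 ≈ 990.08 → 990

990 triangles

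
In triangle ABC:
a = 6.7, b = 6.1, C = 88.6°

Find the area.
Two sides and the included angle (SAS): A = ½·a·b·sin(C) = ½·6.7·6.1·sin(88.6°)
sin(88.6°) ≈ 0.999701
A ≈ ½·40.87·0.999701 = 20.435·0.999701 ≈ 20.4289

Area = 20.43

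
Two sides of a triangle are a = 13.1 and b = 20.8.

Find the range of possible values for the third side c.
Triangle inequality: |a − b| < c < a + b
|a − b| = |13.1 − 20.8| = 7.7
a + b = 13.1 + 20.8 = 33.9

7.7 < c < 33.9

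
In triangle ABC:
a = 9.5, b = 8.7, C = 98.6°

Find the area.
Two sides and the included angle (SAS): A = ½·a·b·sin(C) = ½·9.5·8.7·sin(98.6°)
sin(98.6°) ≈ 0.988756
A ≈ ½·82.65·0.988756 = 41.325·0.988756 ≈ 40.8604

Area = 40.86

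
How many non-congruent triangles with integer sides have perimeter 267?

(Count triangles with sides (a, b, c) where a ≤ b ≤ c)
Let a ≤ b ≤ c with a + b + c = 267. The only binding inequality is a + b > c, i.e. 267 − c > c, so c < 267/2; and c ≥ 267/3 since c is the largest side.
So 89 ≤ c ≤ 133. For each c, b runs from ⌈(267 − c)/2⌉ up to c (then a = 267 − b − c satisfies 1 ≤ a ≤ b automatically), giving c − ⌈(267 − c)/2⌉ + 1 choices.
Summing over c: 1 + 2 + 4 + 5 + … + 65 + 67  (45 terms, c = 89, …, 133) = 1519
Check (closed form: nearest integer to p²/48 for even p, (p+3)²/48 for odd p): (267+3)²/48 = 270²/48 = 72900/48 ≈ 1518.75 → 1519

1519 triangles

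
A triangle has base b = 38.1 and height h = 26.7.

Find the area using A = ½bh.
A = ½·b·h = ½·38.1·26.7 = ½·1017.27 = 508.635

Area = 508.635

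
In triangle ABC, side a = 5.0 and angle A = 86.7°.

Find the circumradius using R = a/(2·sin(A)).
R = a/(2·sin(A)) = 5.0/(2·sin(86.7°))
sin(86.7°) ≈ 0.998342
R ≈ 5.0/(2·0.998342) = 5.0/1.99668 ≈ 2.50415

R = 2.504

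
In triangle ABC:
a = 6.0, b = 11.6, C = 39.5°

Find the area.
Two sides and the included angle (SAS): A = ½·a·b·sin(C) = ½·6.0·11.6·sin(39.5°)
sin(39.5°) ≈ 0.636078
A ≈ ½·69.6·0.636078 = 34.8·0.636078 ≈ 22.1355

Area = 22.14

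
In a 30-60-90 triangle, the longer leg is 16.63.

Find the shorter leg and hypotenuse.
In a 30-60-90 triangle the sides are in ratio 1 : √3 : 2, so short leg = long leg/√3 and hypotenuse = 2·(short leg).
Short leg = 16.63/√3 ≈ 16.63/1.73205 ≈ 9.60133
Hypotenuse = 2·9.60133 ≈ 19.2027

Short leg = 9.601, Hypotenuse = 19.2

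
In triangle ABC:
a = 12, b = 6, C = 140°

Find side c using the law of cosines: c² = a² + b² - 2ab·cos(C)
c² = 12² + 6² − 2·12·6·cos(140°)
cos(140°) ≈ -0.766044
c² ≈ 144 + 36 − 144·(-0.766044) ≈ 180 + 110.31 ≈ 290.31
c ≈ √290.31 ≈ 17.0385

c = 17.04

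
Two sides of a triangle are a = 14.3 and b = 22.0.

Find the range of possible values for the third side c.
Triangle inequality: |a − b| < c < a + b
|a − b| = |14.3 − 22.0| = 7.7
a + b = 14.3 + 22.0 = 36.3

7.7 < c < 36.3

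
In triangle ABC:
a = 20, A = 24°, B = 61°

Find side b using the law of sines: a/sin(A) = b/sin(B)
a/sin(A) = b/sin(B)  ⇒  b = a·sin(B)/sin(A) = 20·sin(61°)/sin(24°)
sin(61°) ≈ 0.87462, sin(24°) ≈ 0.406737
b ≈ 20·0.87462/0.406737 ≈ 17.4924/0.406737 ≈ 43.0067

b = 43.01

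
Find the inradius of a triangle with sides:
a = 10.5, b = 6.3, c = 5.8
r = Area/s where s is the semi-perimeter.
s = (10.5 + 6.3 + 5.8)/2 = 22.6/2 = 11.3
Area = √(s(s−a)(s−b)(s−c)) = √(11.3·0.8·5·5.5) ≈ √248.6 ≈ 15.7671
r ≈ 15.7671/11.3 ≈ 1.39531

r = 1.395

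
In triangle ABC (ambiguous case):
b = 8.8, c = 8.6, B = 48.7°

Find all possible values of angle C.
b/sin(B) = c/sin(C)  ⇒  sin(C) = c·sin(B)/b = 8.6·sin(48.7°)/8.8
sin(48.7°) ≈ 0.751264
sin(C) ≈ 8.6·0.751264/8.8 ≈ 6.46087/8.8 ≈ 0.73419
Candidate 1: C₁ = arcsin(0.73419) ≈ 47.2388°  →  A = 180° − 48.7° − 47.2388° ≈ 84.0612° > 0, valid
Candidate 2: C₂ = 180° − C₁ ≈ 132.761°  →  A = 180° − 48.7° − 132.761° ≈ -1.4612° ≤ 0, not a valid triangle

C = 47.24° (one solution)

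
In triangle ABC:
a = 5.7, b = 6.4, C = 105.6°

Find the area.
Two sides and the included angle (SAS): A = ½·a·b·sin(C) = ½·5.7·6.4·sin(105.6°)
sin(105.6°) ≈ 0.963163
A ≈ ½·36.48·0.963163 = 18.24·0.963163 ≈ 17.5681

Area = 17.57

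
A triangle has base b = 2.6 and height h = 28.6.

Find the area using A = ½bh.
A = ½·b·h = ½·2.6·28.6 = ½·74.36 = 37.18

Area = 37.18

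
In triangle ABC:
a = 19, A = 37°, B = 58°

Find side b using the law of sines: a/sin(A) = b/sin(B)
a/sin(A) = b/sin(B)  ⇒  b = a·sin(B)/sin(A) = 19·sin(58°)/sin(37°)
sin(58°) ≈ 0.848048, sin(37°) ≈ 0.601815
b ≈ 19·0.848048/0.601815 ≈ 16.1129/0.601815 ≈ 26.7739

b = 26.77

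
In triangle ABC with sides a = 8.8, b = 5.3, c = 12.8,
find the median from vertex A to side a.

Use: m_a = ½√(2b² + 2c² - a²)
m_a = ½√(2·5.3² + 2·12.8² − 8.8²) = ½√(2·28.09 + 2·163.84 − 77.44) = ½√(56.18 + 327.68 − 77.44) = ½√306.42
√306.42 ≈ 17.5049, so m_a ≈ 8.75243

m_a = 8.752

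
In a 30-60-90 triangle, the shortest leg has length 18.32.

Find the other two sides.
In a 30-60-90 triangle the sides are in ratio 1 : √3 : 2 (short leg : long leg : hypotenuse).
Long leg = 18.32·√3 ≈ 18.32·1.73205 ≈ 31.7312
Hypotenuse = 2·18.32 = 36.64

Long leg = 18.32√3 = 31.73, Hypotenuse = 36.64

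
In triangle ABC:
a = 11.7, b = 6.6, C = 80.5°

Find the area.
Two sides and the included angle (SAS): A = ½·a·b·sin(C) = ½·11.7·6.6·sin(80.5°)
sin(80.5°) ≈ 0.986286
A ≈ ½·77.22·0.986286 = 38.61·0.986286 ≈ 38.0805

Area = 38.08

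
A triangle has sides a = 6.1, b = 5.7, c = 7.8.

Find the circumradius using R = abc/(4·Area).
First find the area with Heron's formula.
s = (6.1 + 5.7 + 7.8)/2 = 9.8
Area = √(s(s−a)(s−b)(s−c)) = √(9.8·3.7·4.1·2) ≈ √297.332 ≈ 17.2433
abc = 6.1·5.7·7.8 = 271.206
R = abc/(4·Area) ≈ 271.206/(4·17.2433) = 271.206/68.9733 ≈ 3.93204

R = 3.932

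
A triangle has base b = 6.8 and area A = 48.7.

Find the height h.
A = ½·b·h  ⇒  h = 2A/b = 2·48.7/6.8 = 97.4/6.8 ≈ 14.3235

h = 14.32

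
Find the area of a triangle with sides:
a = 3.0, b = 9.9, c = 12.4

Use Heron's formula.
s = (3.0 + 9.9 + 12.4)/2 = 25.3/2 = 12.65
s − a = 9.65, s − b = 2.75, s − c = 0.25
s(s−a)(s−b)(s−c) = 12.65·9.65·2.75·0.25 ≈ 83.9248
Area = √83.9248 ≈ 9.16105

Area = 9.161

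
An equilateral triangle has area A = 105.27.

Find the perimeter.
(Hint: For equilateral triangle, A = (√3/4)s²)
A = (√3/4)s²  ⇒  s² = 4A/√3 = 4·105.27/√3 = 421.08/1.73205 ≈ 243.111
s ≈ √243.111 ≈ 15.592
Perimeter = 3s ≈ 3·15.592 ≈ 46.776

Perimeter = 46.78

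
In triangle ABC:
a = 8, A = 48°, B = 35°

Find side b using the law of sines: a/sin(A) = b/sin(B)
a/sin(A) = b/sin(B)  ⇒  b = a·sin(B)/sin(A) = 8·sin(35°)/sin(48°)
sin(35°) ≈ 0.573576, sin(48°) ≈ 0.743145
b ≈ 8·0.573576/0.743145 ≈ 4.58861/0.743145 ≈ 6.17459

b = 6.175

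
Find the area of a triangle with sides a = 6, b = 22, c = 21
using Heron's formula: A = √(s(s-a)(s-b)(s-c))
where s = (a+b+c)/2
s = (6 + 22 + 21)/2 = 49/2 = 24.5
s − a = 18.5, s − b = 2.5, s − c = 3.5
s(s−a)(s−b)(s−c) = 24.5·18.5·2.5·3.5 = 3965.9375
Area = √3965.9375 ≈ 62.9757

s = 24.5, Area = 62.98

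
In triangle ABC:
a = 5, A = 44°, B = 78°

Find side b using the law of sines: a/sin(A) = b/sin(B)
a/sin(A) = b/sin(B)  ⇒  b = a·sin(B)/sin(A) = 5·sin(78°)/sin(44°)
sin(78°) ≈ 0.978148, sin(44°) ≈ 0.694658
b ≈ 5·0.978148/0.694658 ≈ 4.89074/0.694658 ≈ 7.04049

b = 7.04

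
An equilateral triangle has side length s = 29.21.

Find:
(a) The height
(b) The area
(a) The height splits the triangle into two 30-60-90 halves: h = s·√3/2 = 29.21·1.73205/2 ≈ 50.5932/2 ≈ 25.2966
(b) Area = (√3/4)·s² = (√3/4)·29.21² = (√3/4)·853.2241 ≈ 0.433013·853.2241 ≈ 369.457

Height = 25.3, Area = 369.5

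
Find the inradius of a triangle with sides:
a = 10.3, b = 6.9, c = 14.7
r = Area/s where s is the semi-perimeter.
s = (10.3 + 6.9 + 14.7)/2 = 31.9/2 = 15.95
Area = √(s(s−a)(s−b)(s−c)) = √(15.95·5.65·9.05·1.25) ≈ √1019.45 ≈ 31.9289
r ≈ 31.9289/15.95 ≈ 2.00181

r = 2.002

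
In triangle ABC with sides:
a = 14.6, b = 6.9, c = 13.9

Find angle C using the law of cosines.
c² = a² + b² − 2ab·cos(C)  ⇒  cos(C) = (a² + b² − c²)/(2ab)
cos(C) = (14.6² + 6.9² − 13.9²)/(2·14.6·6.9) = (213.16 + 47.61 − 193.21)/201.48 = 67.56/201.48 ≈ 0.335319
C = arccos(0.335319) ≈ 70.4081°

C = 70.41°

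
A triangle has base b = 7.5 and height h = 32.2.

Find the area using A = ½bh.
A = ½·b·h = ½·7.5·32.2 = ½·241.5 = 120.75

Area = 120.75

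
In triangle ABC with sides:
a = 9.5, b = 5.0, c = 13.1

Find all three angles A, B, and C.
Law of cosines for each angle (a² = 90.25, b² = 25, c² = 171.61):
cos(A) = (b² + c² − a²)/(2bc) = (25 + 171.61 − 90.25)/(2·5.0·13.1) = 106.36/131 ≈ 0.811908  ⇒  A ≈ 35.7172°
cos(B) = (a² + c² − b²)/(2ac) = (90.25 + 171.61 − 25)/(2·9.5·13.1) = 236.86/248.9 ≈ 0.951627  ⇒  B ≈ 17.8939°
cos(C) = (a² + b² − c²)/(2ab) = (90.25 + 25 − 171.61)/(2·9.5·5.0) = -56.36/95 ≈ -0.593263  ⇒  C ≈ 126.389°
Check: A + B + C ≈ 180°

A = 35.72°, B = 17.89°, C = 126.4°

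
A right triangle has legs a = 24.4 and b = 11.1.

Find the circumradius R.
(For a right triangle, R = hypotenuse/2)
Hypotenuse c = √(a² + b²) = √(595.36 + 123.21) = √718.57 ≈ 26.8062
R = c/2 ≈ 26.8062/2 ≈ 13.4031

R = 13.4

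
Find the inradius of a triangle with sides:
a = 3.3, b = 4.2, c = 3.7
r = Area/s where s is the semi-perimeter.
s = (3.3 + 4.2 + 3.7)/2 = 11.2/2 = 5.6
Area = √(s(s−a)(s−b)(s−c)) = √(5.6·2.3·1.4·1.9) ≈ √34.2608 ≈ 5.85327
r ≈ 5.85327/5.6 ≈ 1.04523

r = 1.045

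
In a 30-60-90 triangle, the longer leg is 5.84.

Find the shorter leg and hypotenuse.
In a 30-60-90 triangle the sides are in ratio 1 : √3 : 2, so short leg = long leg/√3 and hypotenuse = 2·(short leg).
Short leg = 5.84/√3 ≈ 5.84/1.73205 ≈ 3.37173
Hypotenuse = 2·3.37173 ≈ 6.74345

Short leg = 3.372, Hypotenuse = 6.743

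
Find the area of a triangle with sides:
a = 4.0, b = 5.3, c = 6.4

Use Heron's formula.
s = (4.0 + 5.3 + 6.4)/2 = 15.7/2 = 7.85
s − a = 3.85, s − b = 2.55, s − c = 1.45
s(s−a)(s−b)(s−c) = 7.85·3.85·2.55·1.45 ≈ 111.748
Area = √111.748 ≈ 10.5711

Area = 10.57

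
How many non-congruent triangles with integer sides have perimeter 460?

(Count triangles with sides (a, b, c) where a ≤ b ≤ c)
Let a ≤ b ≤ c with a + b + c = 460. The only binding inequality is a + b > c, i.e. 460 − c > c, so c < 460/2; and c ≥ 460/3 since c is the largest side.
So 154 ≤ c ≤ 229. For each c, b runs from ⌈(460 − c)/2⌉ up to c (then a = 460 − b − c satisfies 1 ≤ a ≤ b automatically), giving c − ⌈(460 − c)/2⌉ + 1 choices.
Summing over c: 2 + 3 + 5 + 6 + … + 113 + 114  (76 terms, c = 154, …, 229) = 4408
Check (closed form: nearest integer to p²/48 for even p, (p+3)²/48 for odd p): 460²/48 = 211600/48 ≈ 4408.33 → 4408

4408 triangles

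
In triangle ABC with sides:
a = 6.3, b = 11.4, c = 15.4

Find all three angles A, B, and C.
Law of cosines for each angle (a² = 39.69, b² = 129.96, c² = 237.16):
cos(A) = (b² + c² − a²)/(2bc) = (129.96 + 237.16 − 39.69)/(2·11.4·15.4) = 327.43/351.12 ≈ 0.93253  ⇒  A ≈ 21.1673°
cos(B) = (a² + c² − b²)/(2ac) = (39.69 + 237.16 − 129.96)/(2·6.3·15.4) = 146.89/194.04 ≈ 0.757009  ⇒  B ≈ 40.7988°
cos(C) = (a² + b² − c²)/(2ab) = (39.69 + 129.96 − 237.16)/(2·6.3·11.4) = -67.51/143.64 ≈ -0.469994  ⇒  C ≈ 118.034°
Check: A + B + C ≈ 180°

A = 21.17°, B = 40.8°, C = 118°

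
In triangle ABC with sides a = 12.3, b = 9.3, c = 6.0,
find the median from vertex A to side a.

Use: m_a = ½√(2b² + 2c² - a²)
m_a = ½√(2·9.3² + 2·6.0² − 12.3²) = ½√(2·86.49 + 2·36 − 151.29) = ½√(172.98 + 72 − 151.29) = ½√93.69
√93.69 ≈ 9.67936, so m_a ≈ 4.83968

m_a = 4.84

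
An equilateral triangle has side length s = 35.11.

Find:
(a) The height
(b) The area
(a) The height splits the triangle into two 30-60-90 halves: h = s·√3/2 = 35.11·1.73205/2 ≈ 60.8123/2 ≈ 30.4062
(b) Area = (√3/4)·s² = (√3/4)·35.11² = (√3/4)·1232.7121 ≈ 0.433013·1232.7121 ≈ 533.78

Height = 30.41, Area = 533.8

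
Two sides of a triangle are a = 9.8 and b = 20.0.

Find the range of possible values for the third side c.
Triangle inequality: |a − b| < c < a + b
|a − b| = |9.8 − 20.0| = 10.2
a + b = 9.8 + 20.0 = 29.8

10.2 < c < 29.8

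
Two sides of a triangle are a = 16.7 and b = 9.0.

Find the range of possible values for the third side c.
Triangle inequality: |a − b| < c < a + b
|a − b| = |16.7 − 9.0| = 7.7
a + b = 16.7 + 9.0 = 25.7

7.7 < c < 25.7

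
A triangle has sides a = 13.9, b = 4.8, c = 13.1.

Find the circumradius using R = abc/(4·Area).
First find the area with Heron's formula.
s = (13.9 + 4.8 + 13.1)/2 = 15.9
Area = √(s(s−a)(s−b)(s−c)) = √(15.9·2·11.1·2.8) ≈ √988.344 ≈ 31.4379
abc = 13.9·4.8·13.1 = 874.032
R = abc/(4·Area) ≈ 874.032/(4·31.4379) = 874.032/125.752 ≈ 6.95046

R = 6.95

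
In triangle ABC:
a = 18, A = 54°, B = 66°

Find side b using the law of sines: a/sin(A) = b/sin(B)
a/sin(A) = b/sin(B)  ⇒  b = a·sin(B)/sin(A) = 18·sin(66°)/sin(54°)
sin(66°) ≈ 0.913545, sin(54°) ≈ 0.809017
b ≈ 18·0.913545/0.809017 ≈ 16.4438/0.809017 ≈ 20.3257

b = 20.33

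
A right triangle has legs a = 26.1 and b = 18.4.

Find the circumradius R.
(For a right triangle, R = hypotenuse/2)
Hypotenuse c = √(a² + b²) = √(681.21 + 338.56) = √1019.77 ≈ 31.9338
R = c/2 ≈ 31.9338/2 ≈ 15.9669

R = 15.97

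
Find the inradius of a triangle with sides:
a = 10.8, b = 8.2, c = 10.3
r = Area/s where s is the semi-perimeter.
s = (10.8 + 8.2 + 10.3)/2 = 29.3/2 = 14.65
Area = √(s(s−a)(s−b)(s−c)) = √(14.65·3.85·6.45·4.35) ≈ √1582.51 ≈ 39.7808
r ≈ 39.7808/14.65 ≈ 2.71541

r = 2.715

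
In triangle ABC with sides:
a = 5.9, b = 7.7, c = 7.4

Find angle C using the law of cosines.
c² = a² + b² − 2ab·cos(C)  ⇒  cos(C) = (a² + b² − c²)/(2ab)
cos(C) = (5.9² + 7.7² − 7.4²)/(2·5.9·7.7) = (34.81 + 59.29 − 54.76)/90.86 = 39.34/90.86 ≈ 0.432974
C = arccos(0.432974) ≈ 64.3436°

C = 64.34°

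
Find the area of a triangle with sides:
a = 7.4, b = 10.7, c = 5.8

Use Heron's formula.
s = (7.4 + 10.7 + 5.8)/2 = 23.9/2 = 11.95
s − a = 4.55, s − b = 1.25, s − c = 6.15
s(s−a)(s−b)(s−c) = 11.95·4.55·1.25·6.15 ≈ 417.989
Area = √417.989 ≈ 20.4448

Area = 20.44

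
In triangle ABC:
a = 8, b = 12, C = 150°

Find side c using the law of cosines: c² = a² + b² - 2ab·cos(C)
c² = 8² + 12² − 2·8·12·cos(150°)
cos(150°) ≈ -0.866025
c² ≈ 64 + 144 − 192·(-0.866025) ≈ 208 + 166.277 ≈ 374.277
c ≈ √374.277 ≈ 19.3462

c = 19.35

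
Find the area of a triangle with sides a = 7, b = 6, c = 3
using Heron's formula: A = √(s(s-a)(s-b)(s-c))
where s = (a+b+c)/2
s = (7 + 6 + 3)/2 = 16/2 = 8
s − a = 1, s − b = 2, s − c = 5
s(s−a)(s−b)(s−c) = 8·1·2·5 = 80
Area = √80 ≈ 8.94427

s = 8.0, Area = 8.944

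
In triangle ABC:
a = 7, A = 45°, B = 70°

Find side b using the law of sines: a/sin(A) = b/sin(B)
a/sin(A) = b/sin(B)  ⇒  b = a·sin(B)/sin(A) = 7·sin(70°)/sin(45°)
sin(70°) ≈ 0.939693, sin(45°) ≈ 0.707107
b ≈ 7·0.939693/0.707107 ≈ 6.57785/0.707107 ≈ 9.30248

b = 9.302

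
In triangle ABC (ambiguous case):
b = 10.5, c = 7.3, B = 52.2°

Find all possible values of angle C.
b/sin(B) = c/sin(C)  ⇒  sin(C) = c·sin(B)/b = 7.3·sin(52.2°)/10.5
sin(52.2°) ≈ 0.790155
sin(C) ≈ 7.3·0.790155/10.5 ≈ 5.76813/10.5 ≈ 0.549346
Candidate 1: C₁ = arcsin(0.549346) ≈ 33.3221°  →  A = 180° − 52.2° − 33.3221° ≈ 94.4779° > 0, valid
Candidate 2: C₂ = 180° − C₁ ≈ 146.678°  →  A = 180° − 52.2° − 146.678° ≈ -18.8779° ≤ 0, not a valid triangle

C = 33.32° (one solution)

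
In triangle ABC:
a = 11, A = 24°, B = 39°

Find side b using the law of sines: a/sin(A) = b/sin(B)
a/sin(A) = b/sin(B)  ⇒  b = a·sin(B)/sin(A) = 11·sin(39°)/sin(24°)
sin(39°) ≈ 0.62932, sin(24°) ≈ 0.406737
b ≈ 11·0.62932/0.406737 ≈ 6.92252/0.406737 ≈ 17.0197

b = 17.02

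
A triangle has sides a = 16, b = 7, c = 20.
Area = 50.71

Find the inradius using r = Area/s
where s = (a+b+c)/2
s = (16 + 7 + 20)/2 = 43/2 = 21.5
r = Area/s = 50.71/21.5 ≈ 2.3586

r = 2.359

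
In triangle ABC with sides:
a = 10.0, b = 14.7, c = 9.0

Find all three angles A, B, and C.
Law of cosines for each angle (a² = 100, b² = 216.09, c² = 81):
cos(A) = (b² + c² − a²)/(2bc) = (216.09 + 81 − 100)/(2·14.7·9.0) = 197.09/264.6 ≈ 0.74486  ⇒  A ≈ 41.8529°
cos(B) = (a² + c² − b²)/(2ac) = (100 + 81 − 216.09)/(2·10.0·9.0) = -35.09/180 ≈ -0.194944  ⇒  B ≈ 101.241°
cos(C) = (a² + b² − c²)/(2ab) = (100 + 216.09 − 81)/(2·10.0·14.7) = 235.09/294 ≈ 0.799626  ⇒  C ≈ 36.9056°
Check: A + B + C ≈ 180°

A = 41.85°, B = 101.2°, C = 36.91°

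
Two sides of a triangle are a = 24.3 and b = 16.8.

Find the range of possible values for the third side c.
Triangle inequality: |a − b| < c < a + b
|a − b| = |24.3 − 16.8| = 7.5
a + b = 24.3 + 16.8 = 41.1

7.5 < c < 41.1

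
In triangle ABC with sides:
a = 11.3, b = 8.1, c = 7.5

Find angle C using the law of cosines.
c² = a² + b² − 2ab·cos(C)  ⇒  cos(C) = (a² + b² − c²)/(2ab)
cos(C) = (11.3² + 8.1² − 7.5²)/(2·11.3·8.1) = (127.69 + 65.61 − 56.25)/183.06 = 137.05/183.06 ≈ 0.748662
C = arccos(0.748662) ≈ 41.5254°

C = 41.53°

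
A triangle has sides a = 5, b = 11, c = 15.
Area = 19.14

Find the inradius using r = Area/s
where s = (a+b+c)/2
s = (5 + 11 + 15)/2 = 31/2 = 15.5
r = Area/s = 19.14/15.5 ≈ 1.23484

r = 1.235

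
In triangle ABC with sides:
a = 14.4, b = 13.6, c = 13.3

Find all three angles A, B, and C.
Law of cosines for each angle (a² = 207.36, b² = 184.96, c² = 176.89):
cos(A) = (b² + c² − a²)/(2bc) = (184.96 + 176.89 − 207.36)/(2·13.6·13.3) = 154.49/361.76 ≈ 0.427051  ⇒  A ≈ 64.7194°
cos(B) = (a² + c² − b²)/(2ac) = (207.36 + 176.89 − 184.96)/(2·14.4·13.3) = 199.29/383.04 ≈ 0.520285  ⇒  B ≈ 58.6486°
cos(C) = (a² + b² − c²)/(2ab) = (207.36 + 184.96 − 176.89)/(2·14.4·13.6) = 215.43/391.68 ≈ 0.550015  ⇒  C ≈ 56.6319°
Check: A + B + C ≈ 180°

A = 64.72°, B = 58.65°, C = 56.63°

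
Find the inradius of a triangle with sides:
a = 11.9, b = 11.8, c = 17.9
r = Area/s where s is the semi-perimeter.
s = (11.9 + 11.8 + 17.9)/2 = 41.6/2 = 20.8
Area = √(s(s−a)(s−b)(s−c)) = √(20.8·8.9·9·2.9) ≈ √4831.63 ≈ 69.5099
r ≈ 69.5099/20.8 ≈ 3.34182

r = 3.342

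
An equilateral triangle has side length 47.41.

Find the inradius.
r = Area/s with s the semi-perimeter.
Area = (√3/4)·47.41² = (√3/4)·2247.7081 ≈ 0.433013·2247.7081 ≈ 973.286
s = 3·47.41/2 = 71.115
r ≈ 973.286/71.115 ≈ 13.6861
(Equivalently r = side/(2√3) = 47.41/3.4641 ≈ 13.6861.)

r = 13.69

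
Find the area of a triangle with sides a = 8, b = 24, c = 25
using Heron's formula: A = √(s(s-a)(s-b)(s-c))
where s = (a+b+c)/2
s = (8 + 24 + 25)/2 = 57/2 = 28.5
s − a = 20.5, s − b = 4.5, s − c = 3.5
s(s−a)(s−b)(s−c) = 28.5·20.5·4.5·3.5 = 9201.9375
Area = √9201.9375 ≈ 95.9267

s = 28.5, Area = 95.93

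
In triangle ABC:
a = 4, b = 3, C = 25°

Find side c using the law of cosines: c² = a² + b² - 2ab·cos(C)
c² = 4² + 3² − 2·4·3·cos(25°)
cos(25°) ≈ 0.906308
c² ≈ 16 + 9 − 24·(0.906308) ≈ 25 − 21.7514 ≈ 3.24861
c ≈ √3.24861 ≈ 1.80239

c = 1.802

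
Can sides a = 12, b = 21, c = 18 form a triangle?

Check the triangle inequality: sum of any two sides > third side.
a + b vs c: 12 + 21 = 33 > 18  ✓
a + c vs b: 12 + 18 = 30 > 21  ✓
b + c vs a: 21 + 18 = 39 > 12  ✓

Yes, triangle inequality satisfied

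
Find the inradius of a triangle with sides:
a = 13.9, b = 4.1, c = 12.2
r = Area/s where s is the semi-perimeter.
s = (13.9 + 4.1 + 12.2)/2 = 30.2/2 = 15.1
Area = √(s(s−a)(s−b)(s−c)) = √(15.1·1.2·11·2.9) ≈ √578.028 ≈ 24.0422
r ≈ 24.0422/15.1 ≈ 1.5922

r = 1.592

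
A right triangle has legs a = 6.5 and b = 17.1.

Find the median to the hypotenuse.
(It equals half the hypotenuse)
Hypotenuse c = √(a² + b²) = √(42.25 + 292.41) = √334.66 ≈ 18.2937
Median to hypotenuse = c/2 ≈ 18.2937/2 ≈ 9.14686

Median = 9.147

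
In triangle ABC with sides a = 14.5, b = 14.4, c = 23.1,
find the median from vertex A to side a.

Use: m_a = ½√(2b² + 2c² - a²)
m_a = ½√(2·14.4² + 2·23.1² − 14.5²) = ½√(2·207.36 + 2·533.61 − 210.25) = ½√(414.72 + 1067.22 − 210.25) = ½√1271.69
√1271.69 ≈ 35.6608, so m_a ≈ 17.8304

m_a = 17.83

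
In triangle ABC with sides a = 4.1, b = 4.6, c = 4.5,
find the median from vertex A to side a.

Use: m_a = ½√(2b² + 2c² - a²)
m_a = ½√(2·4.6² + 2·4.5² − 4.1²) = ½√(2·21.16 + 2·20.25 − 16.81) = ½√(42.32 + 40.5 − 16.81) = ½√66.01
√66.01 ≈ 8.12465, so m_a ≈ 4.06233

m_a = 4.062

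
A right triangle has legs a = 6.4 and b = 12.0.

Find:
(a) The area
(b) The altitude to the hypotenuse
(a) The legs are perpendicular, so Area = ½·a·b = ½·6.4·12.0 = ½·76.8 = 38.4
(b) Hypotenuse c = √(a² + b²) = √(40.96 + 144) = √184.96 ≈ 13.6
    Area = ½·c·h_c  ⇒  h_c = 2·Area/c = 76.8/13.6 ≈ 5.64706

Area = 38.4, h_c = 5.647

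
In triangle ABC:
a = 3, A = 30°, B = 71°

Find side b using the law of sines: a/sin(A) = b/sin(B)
a/sin(A) = b/sin(B)  ⇒  b = a·sin(B)/sin(A) = 3·sin(71°)/sin(30°)
sin(71°) ≈ 0.945519, sin(30°) ≈ 0.5
b ≈ 3·0.945519/0.5 ≈ 2.83656/0.5 ≈ 5.67311

b = 5.673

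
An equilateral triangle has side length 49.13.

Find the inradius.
r = Area/s with s the semi-perimeter.
Area = (√3/4)·49.13² = (√3/4)·2413.7569 ≈ 0.433013·2413.7569 ≈ 1045.19
s = 3·49.13/2 = 73.695
r ≈ 1045.19/73.695 ≈ 14.1826
(Equivalently r = side/(2√3) = 49.13/3.4641 ≈ 14.1826.)

r = 14.18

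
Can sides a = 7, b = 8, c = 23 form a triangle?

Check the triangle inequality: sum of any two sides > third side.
a + b vs c: 7 + 8 = 15 ≤ 23  ✗
a + c vs b: 7 + 23 = 30 > 8  ✓
b + c vs a: 8 + 23 = 31 > 7  ✓

No: 7 + 8 = 15 is not > 23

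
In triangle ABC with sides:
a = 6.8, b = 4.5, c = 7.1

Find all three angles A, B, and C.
Law of cosines for each angle (a² = 46.24, b² = 20.25, c² = 50.41):
cos(A) = (b² + c² − a²)/(2bc) = (20.25 + 50.41 − 46.24)/(2·4.5·7.1) = 24.42/63.9 ≈ 0.38216  ⇒  A ≈ 67.5325°
cos(B) = (a² + c² − b²)/(2ac) = (46.24 + 50.41 − 20.25)/(2·6.8·7.1) = 76.4/96.56 ≈ 0.791218  ⇒  B ≈ 37.7005°
cos(C) = (a² + b² − c²)/(2ab) = (46.24 + 20.25 − 50.41)/(2·6.8·4.5) = 16.08/61.2 ≈ 0.262745  ⇒  C ≈ 74.767°
Check: A + B + C ≈ 180°

A = 67.53°, B = 37.7°, C = 74.77°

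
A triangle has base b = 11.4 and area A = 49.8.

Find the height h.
A = ½·b·h  ⇒  h = 2A/b = 2·49.8/11.4 = 99.6/11.4 ≈ 8.73684

h = 8.737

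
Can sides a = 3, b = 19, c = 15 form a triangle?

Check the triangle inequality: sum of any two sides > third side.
a + b vs c: 3 + 19 = 22 > 15  ✓
a + c vs b: 3 + 15 = 18 ≤ 19  ✗
b + c vs a: 19 + 15 = 34 > 3  ✓

No: 3 + 15 = 18 is not > 19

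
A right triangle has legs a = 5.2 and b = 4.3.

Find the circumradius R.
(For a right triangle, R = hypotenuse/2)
Hypotenuse c = √(a² + b²) = √(27.04 + 18.49) = √45.53 ≈ 6.74759
R = c/2 ≈ 6.74759/2 ≈ 3.3738

R = 3.374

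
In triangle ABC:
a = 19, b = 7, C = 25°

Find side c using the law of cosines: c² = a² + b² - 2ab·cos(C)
c² = 19² + 7² − 2·19·7·cos(25°)
cos(25°) ≈ 0.906308
c² ≈ 361 + 49 − 266·(0.906308) ≈ 410 − 241.078 ≈ 168.922
c ≈ √168.922 ≈ 12.997

c = 13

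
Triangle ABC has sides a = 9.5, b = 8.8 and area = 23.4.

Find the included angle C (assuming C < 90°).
Area = ½·a·b·sin(C)  ⇒  sin(C) = 2·Area/(a·b) = 2·23.4/(9.5·8.8) = 46.8/83.6 ≈ 0.559809
C = arcsin(0.559809) ≈ 34.0426° (taking the acute solution since C < 90°)

C = 34.04°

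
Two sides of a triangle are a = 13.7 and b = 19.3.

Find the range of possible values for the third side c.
Triangle inequality: |a − b| < c < a + b
|a − b| = |13.7 − 19.3| = 5.6
a + b = 13.7 + 19.3 = 33

5.6 < c < 33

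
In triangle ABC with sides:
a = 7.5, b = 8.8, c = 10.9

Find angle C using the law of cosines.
c² = a² + b² − 2ab·cos(C)  ⇒  cos(C) = (a² + b² − c²)/(2ab)
cos(C) = (7.5² + 8.8² − 10.9²)/(2·7.5·8.8) = (56.25 + 77.44 − 118.81)/132 = 14.88/132 ≈ 0.112727
C = arccos(0.112727) ≈ 83.5274°

C = 83.53°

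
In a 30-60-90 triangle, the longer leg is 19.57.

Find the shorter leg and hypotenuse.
In a 30-60-90 triangle the sides are in ratio 1 : √3 : 2, so short leg = long leg/√3 and hypotenuse = 2·(short leg).
Short leg = 19.57/√3 ≈ 19.57/1.73205 ≈ 11.2987
Hypotenuse = 2·11.2987 ≈ 22.5975

Short leg = 11.3, Hypotenuse = 22.6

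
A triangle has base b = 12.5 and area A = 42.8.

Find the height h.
A = ½·b·h  ⇒  h = 2A/b = 2·42.8/12.5 = 85.6/12.5 ≈ 6.848

h = 6.848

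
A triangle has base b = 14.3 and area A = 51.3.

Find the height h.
A = ½·b·h  ⇒  h = 2A/b = 2·51.3/14.3 = 102.6/14.3 ≈ 7.17483

h = 7.175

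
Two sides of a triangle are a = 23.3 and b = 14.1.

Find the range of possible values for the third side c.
Triangle inequality: |a − b| < c < a + b
|a − b| = |23.3 − 14.1| = 9.2
a + b = 23.3 + 14.1 = 37.4

9.2 < c < 37.4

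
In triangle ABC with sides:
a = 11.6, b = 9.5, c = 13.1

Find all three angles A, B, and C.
Law of cosines for each angle (a² = 134.56, b² = 90.25, c² = 171.61):
cos(A) = (b² + c² − a²)/(2bc) = (90.25 + 171.61 − 134.56)/(2·9.5·13.1) = 127.3/248.9 ≈ 0.51145  ⇒  A ≈ 59.2395°
cos(B) = (a² + c² − b²)/(2ac) = (134.56 + 171.61 − 90.25)/(2·11.6·13.1) = 215.92/303.92 ≈ 0.71045  ⇒  B ≈ 44.7284°
cos(C) = (a² + b² − c²)/(2ab) = (134.56 + 90.25 − 171.61)/(2·11.6·9.5) = 53.2/220.4 ≈ 0.241379  ⇒  C ≈ 76.032°
Check: A + B + C ≈ 180°

A = 59.24°, B = 44.73°, C = 76.03°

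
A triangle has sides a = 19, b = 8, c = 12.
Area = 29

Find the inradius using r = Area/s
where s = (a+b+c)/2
s = (19 + 8 + 12)/2 = 39/2 = 19.5
r = Area/s = 29/19.5 ≈ 1.48718

r = 1.487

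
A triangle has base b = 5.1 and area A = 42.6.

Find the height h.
A = ½·b·h  ⇒  h = 2A/b = 2·42.6/5.1 = 85.2/5.1 ≈ 16.7059

h = 16.71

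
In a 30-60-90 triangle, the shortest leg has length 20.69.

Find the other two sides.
In a 30-60-90 triangle the sides are in ratio 1 : √3 : 2 (short leg : long leg : hypotenuse).
Long leg = 20.69·√3 ≈ 20.69·1.73205 ≈ 35.8361
Hypotenuse = 2·20.69 = 41.38

Long leg = 20.69√3 = 35.84, Hypotenuse = 41.38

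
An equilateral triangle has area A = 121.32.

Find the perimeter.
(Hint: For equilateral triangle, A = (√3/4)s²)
A = (√3/4)s²  ⇒  s² = 4A/√3 = 4·121.32/√3 = 485.28/1.73205 ≈ 280.177
s ≈ √280.177 ≈ 16.7385
Perimeter = 3s ≈ 3·16.7385 ≈ 50.2154

Perimeter = 50.22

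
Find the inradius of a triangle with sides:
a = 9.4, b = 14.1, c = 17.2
r = Area/s where s is the semi-perimeter.
s = (9.4 + 14.1 + 17.2)/2 = 40.7/2 = 20.35
Area = √(s(s−a)(s−b)(s−c)) = √(20.35·10.95·6.25·3.15) ≈ √4387.01 ≈ 66.2345
r ≈ 66.2345/20.35 ≈ 3.25477

r = 3.255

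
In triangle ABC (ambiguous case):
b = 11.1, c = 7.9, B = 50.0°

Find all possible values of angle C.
b/sin(B) = c/sin(C)  ⇒  sin(C) = c·sin(B)/b = 7.9·sin(50.0°)/11.1
sin(50.0°) ≈ 0.766044
sin(C) ≈ 7.9·0.766044/11.1 ≈ 6.05175/11.1 ≈ 0.545203
Candidate 1: C₁ = arcsin(0.545203) ≈ 33.0385°  →  A = 180° − 50.0° − 33.0385° ≈ 96.9615° > 0, valid
Candidate 2: C₂ = 180° − C₁ ≈ 146.961°  →  A = 180° − 50.0° − 146.961° ≈ -16.9615° ≤ 0, not a valid triangle

C = 33.04° (one solution)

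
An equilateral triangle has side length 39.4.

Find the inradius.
r = Area/s with s the semi-perimeter.
Area = (√3/4)·39.4² = (√3/4)·1552.36 ≈ 0.433013·1552.36 ≈ 672.192
s = 3·39.4/2 = 59.1
r ≈ 672.192/59.1 ≈ 11.3738
(Equivalently r = side/(2√3) = 39.4/3.4641 ≈ 11.3738.)

r = 11.37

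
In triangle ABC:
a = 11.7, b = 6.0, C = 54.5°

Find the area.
Two sides and the included angle (SAS): A = ½·a·b·sin(C) = ½·11.7·6.0·sin(54.5°)
sin(54.5°) ≈ 0.814116
A ≈ ½·70.2·0.814116 = 35.1·0.814116 ≈ 28.5755

Area = 28.58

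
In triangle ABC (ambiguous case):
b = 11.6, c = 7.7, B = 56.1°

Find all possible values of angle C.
b/sin(B) = c/sin(C)  ⇒  sin(C) = c·sin(B)/b = 7.7·sin(56.1°)/11.6
sin(56.1°) ≈ 0.830012
sin(C) ≈ 7.7·0.830012/11.6 ≈ 6.39109/11.6 ≈ 0.550956
Candidate 1: C₁ = arcsin(0.550956) ≈ 33.4327°  →  A = 180° − 56.1° − 33.4327° ≈ 90.4673° > 0, valid
Candidate 2: C₂ = 180° − C₁ ≈ 146.567°  →  A = 180° − 56.1° − 146.567° ≈ -22.6673° ≤ 0, not a valid triangle

C = 33.43° (one solution)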